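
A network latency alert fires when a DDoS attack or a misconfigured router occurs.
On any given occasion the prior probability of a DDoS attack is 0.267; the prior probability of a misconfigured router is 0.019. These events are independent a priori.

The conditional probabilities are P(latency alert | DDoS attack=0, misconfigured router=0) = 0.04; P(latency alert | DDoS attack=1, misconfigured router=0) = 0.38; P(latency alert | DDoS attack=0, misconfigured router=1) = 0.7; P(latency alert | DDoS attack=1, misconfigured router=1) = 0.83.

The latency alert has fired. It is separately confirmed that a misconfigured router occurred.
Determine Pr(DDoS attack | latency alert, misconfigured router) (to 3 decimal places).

By total probability over both values of DDoS attack:
  P(latency alert | misconfigured router) = 0.7×0.733 + 0.83×0.267
        = 0.513100 + 0.221610 = 0.734710
Keeping only the DDoS attack-present terms gives 0.221610, so
  P(DDoS attack | latency alert, misconfigured router) = 0.221610 / 0.734710 ≈ 0.302

Pr(DDoS attack | latency alert, misconfigured router) ≈ 0.302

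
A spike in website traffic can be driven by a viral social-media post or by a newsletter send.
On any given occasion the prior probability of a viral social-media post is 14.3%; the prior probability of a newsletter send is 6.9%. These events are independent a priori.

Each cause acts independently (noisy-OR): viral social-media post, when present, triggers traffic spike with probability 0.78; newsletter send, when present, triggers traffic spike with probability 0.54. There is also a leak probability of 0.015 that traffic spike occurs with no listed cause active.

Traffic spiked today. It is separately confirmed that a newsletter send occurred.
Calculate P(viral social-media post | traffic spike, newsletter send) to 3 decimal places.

P(viral social-media post | traffic spike, newsletter send) ≈ 0.215

Under noisy-OR, P(traffic spike | causes) = 1 − (1−0.015)·∏(1−qᵢ) over the active causes.
P(traffic spike | newsletter send) = 0.5469·0.857 + 0.900318·0.143 = 0.468693 + 0.128745 = 0.597438
Of this, 0.128745 comes from 0.900318·0.143 (the viral social-media post=true cases).
Hence the posterior is 0.128745/0.597438 ≈ 0.215.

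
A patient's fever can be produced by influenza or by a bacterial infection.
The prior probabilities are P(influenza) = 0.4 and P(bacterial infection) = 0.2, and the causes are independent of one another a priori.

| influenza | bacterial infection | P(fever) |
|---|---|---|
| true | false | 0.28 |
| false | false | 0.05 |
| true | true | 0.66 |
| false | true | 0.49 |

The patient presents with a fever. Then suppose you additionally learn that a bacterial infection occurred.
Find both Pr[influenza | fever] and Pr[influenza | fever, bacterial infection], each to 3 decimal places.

Sum P(fever|·) weighted by the priors over the 4 (influenza, bacterial infection) configurations:
  P(fever) = 0.05*0.6*0.8 + 0.49*0.6*0.2 + 0.28*0.4*0.8 + 0.66*0.4*0.2
        = 0.024000 + 0.058800 + 0.089600 + 0.052800 = 0.225200
The terms with influenza present sum to 0.142400, so
  P(influenza | fever) = 0.142400 / 0.225200 ≈ 0.632

With the extra evidence:
By total probability over both values of influenza:
  P(fever | bacterial infection) = 0.49·0.6 + 0.66·0.4
        = 0.294000 + 0.264000 = 0.558000
Keeping only the influenza-present terms gives 0.264000, so
  P(influenza | fever, bacterial infection) = 0.264000 / 0.558000 ≈ 0.473

Pr[influenza | fever] ≈ 0.632; Pr[influenza | fever, bacterial infection] ≈ 0.473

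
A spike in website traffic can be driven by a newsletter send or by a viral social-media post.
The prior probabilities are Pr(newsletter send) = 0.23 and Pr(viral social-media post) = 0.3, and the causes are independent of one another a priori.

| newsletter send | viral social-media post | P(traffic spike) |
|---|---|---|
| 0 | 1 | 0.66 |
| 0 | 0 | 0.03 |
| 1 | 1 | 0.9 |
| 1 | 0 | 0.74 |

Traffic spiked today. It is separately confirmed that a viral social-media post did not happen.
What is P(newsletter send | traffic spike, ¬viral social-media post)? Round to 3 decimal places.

P(newsletter send | traffic spike, ¬viral social-media post) ≈ 0.880

Sum P(traffic spike|·) weighted by the priors over both values of newsletter send:
  P(traffic spike | ¬viral social-media post) = 0.03·0.77 + 0.74·0.23
        = 0.023100 + 0.170200 = 0.193300
Keeping only the newsletter send-present terms gives 0.170200, so
  P(newsletter send | traffic spike, ¬viral social-media post) = 0.170200 / 0.193300 ≈ 0.880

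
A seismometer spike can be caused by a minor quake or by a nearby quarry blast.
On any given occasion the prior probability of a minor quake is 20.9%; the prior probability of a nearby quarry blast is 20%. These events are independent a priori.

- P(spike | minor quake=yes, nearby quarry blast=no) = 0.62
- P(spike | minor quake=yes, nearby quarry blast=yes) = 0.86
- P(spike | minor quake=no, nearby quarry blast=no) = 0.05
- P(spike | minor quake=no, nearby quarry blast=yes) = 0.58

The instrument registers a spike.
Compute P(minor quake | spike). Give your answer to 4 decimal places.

P(minor quake | spike) ≈ 0.5308

Numerator (weight on configurations with minor quake): 0.103664 + 0.035948 = 0.139612
Denominator P(spike): 0.05×0.791×0.8 + 0.58×0.791×0.2 + 0.62×0.209×0.8 + 0.86×0.209×0.2 = 0.263008
Posterior = 0.139612 / 0.263008 ≈ 0.5308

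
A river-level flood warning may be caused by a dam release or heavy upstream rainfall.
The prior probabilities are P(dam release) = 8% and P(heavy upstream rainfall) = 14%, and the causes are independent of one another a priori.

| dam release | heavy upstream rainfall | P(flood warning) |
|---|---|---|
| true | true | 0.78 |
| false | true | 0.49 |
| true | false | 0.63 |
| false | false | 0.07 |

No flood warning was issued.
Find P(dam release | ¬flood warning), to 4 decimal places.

P(¬flood warning) = 0.93·0.92·0.86 + 0.51·0.92·0.14 + 0.37·0.08·0.86 + 0.22·0.08·0.14 = 0.735816 + 0.065688 + 0.025456 + 0.002464 = 0.829424
Restricting to configurations with dam release present: 0.025456 + 0.002464 = 0.027920.
P(dam release | ¬flood warning) = 0.027920 / 0.829424 ≈ 0.0337

P(dam release | ¬flood warning) ≈ 0.0337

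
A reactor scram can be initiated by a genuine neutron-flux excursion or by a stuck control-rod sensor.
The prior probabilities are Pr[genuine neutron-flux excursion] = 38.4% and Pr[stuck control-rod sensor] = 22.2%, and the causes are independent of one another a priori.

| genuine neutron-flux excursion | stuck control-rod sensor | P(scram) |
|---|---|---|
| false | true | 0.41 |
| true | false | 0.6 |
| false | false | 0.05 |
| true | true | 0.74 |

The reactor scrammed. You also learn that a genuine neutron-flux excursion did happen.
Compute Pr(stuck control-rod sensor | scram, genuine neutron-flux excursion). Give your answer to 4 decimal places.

For the numerator, keep only stuck control-rod sensor=true terms: 0.74·0.222 = 0.164280
Normalizer over all consistent configurations: 0.6·0.778 + 0.74·0.222 = 0.631080
P(stuck control-rod sensor | scram, genuine neutron-flux excursion) = 0.164280/0.631080 ≈ 0.2603

Pr(stuck control-rod sensor | scram, genuine neutron-flux excursion) ≈ 0.2603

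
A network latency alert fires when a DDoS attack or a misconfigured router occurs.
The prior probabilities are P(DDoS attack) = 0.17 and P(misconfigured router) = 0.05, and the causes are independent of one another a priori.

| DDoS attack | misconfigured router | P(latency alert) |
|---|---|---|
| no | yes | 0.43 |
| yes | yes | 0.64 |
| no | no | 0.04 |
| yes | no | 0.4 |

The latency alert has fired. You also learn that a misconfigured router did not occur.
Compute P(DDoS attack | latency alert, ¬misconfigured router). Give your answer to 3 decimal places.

Numerator (weight on configurations with DDoS attack): 0.4×0.17 = 0.068000
The normalizing constant is 0.04×0.83 + 0.4×0.17 = 0.101200
P(DDoS attack | latency alert, ¬misconfigured router) = 0.068000/0.101200 ≈ 0.672

P(DDoS attack | latency alert, ¬misconfigured router) ≈ 0.672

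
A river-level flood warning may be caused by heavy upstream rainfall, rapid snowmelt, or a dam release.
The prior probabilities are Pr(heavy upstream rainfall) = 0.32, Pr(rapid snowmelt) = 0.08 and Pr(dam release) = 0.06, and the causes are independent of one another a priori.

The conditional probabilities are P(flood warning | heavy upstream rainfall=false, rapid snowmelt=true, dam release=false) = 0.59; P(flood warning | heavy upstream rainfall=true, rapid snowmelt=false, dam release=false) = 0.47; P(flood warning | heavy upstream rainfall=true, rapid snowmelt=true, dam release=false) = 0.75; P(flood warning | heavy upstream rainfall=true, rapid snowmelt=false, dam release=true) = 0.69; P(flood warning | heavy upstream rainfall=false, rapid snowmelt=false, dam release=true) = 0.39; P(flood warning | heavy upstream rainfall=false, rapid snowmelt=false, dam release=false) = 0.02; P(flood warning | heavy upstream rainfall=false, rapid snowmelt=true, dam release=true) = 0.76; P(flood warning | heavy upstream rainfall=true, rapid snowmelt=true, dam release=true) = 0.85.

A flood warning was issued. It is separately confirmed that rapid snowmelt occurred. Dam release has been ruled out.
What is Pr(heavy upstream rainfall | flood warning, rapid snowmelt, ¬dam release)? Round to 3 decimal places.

Pr(heavy upstream rainfall | flood warning, rapid snowmelt, ¬dam release) ≈ 0.374

Numerator (weight on configurations with heavy upstream rainfall): 0.75*0.32 = 0.240000
Denominator P(flood warning | rapid snowmelt, ¬dam release): 0.59*0.68 + 0.75*0.32 = 0.641200
Posterior = 0.240000 / 0.641200 ≈ 0.374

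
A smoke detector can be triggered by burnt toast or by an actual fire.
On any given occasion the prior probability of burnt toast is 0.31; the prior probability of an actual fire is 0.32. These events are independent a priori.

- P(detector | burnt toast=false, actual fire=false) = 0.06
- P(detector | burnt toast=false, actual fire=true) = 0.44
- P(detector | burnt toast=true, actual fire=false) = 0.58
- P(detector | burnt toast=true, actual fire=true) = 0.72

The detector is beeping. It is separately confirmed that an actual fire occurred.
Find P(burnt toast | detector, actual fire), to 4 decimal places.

P(burnt toast | detector, actual fire) ≈ 0.4237

Sum P(detector|·) weighted by the priors over both values of burnt toast:
  P(detector | actual fire) = 0.44·0.69 + 0.72·0.31
        = 0.303600 + 0.223200 = 0.526800
Keeping only the burnt toast-present terms gives 0.223200, so
  P(burnt toast | detector, actual fire) = 0.223200 / 0.526800 ≈ 0.4237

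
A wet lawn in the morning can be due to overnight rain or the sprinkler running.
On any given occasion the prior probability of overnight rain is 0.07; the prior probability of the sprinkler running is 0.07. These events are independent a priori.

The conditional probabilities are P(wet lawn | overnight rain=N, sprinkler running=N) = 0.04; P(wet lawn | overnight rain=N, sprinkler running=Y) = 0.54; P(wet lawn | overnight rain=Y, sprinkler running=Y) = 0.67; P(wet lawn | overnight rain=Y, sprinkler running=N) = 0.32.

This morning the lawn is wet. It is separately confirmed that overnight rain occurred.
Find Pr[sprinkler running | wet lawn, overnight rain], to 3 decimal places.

Pr[sprinkler running | wet lawn, overnight rain] ≈ 0.136

P(wet lawn | overnight rain) = 0.32×0.93 + 0.67×0.07 = 0.297600 + 0.046900 = 0.344500
Of this, 0.046900 comes from 0.67×0.07 (the sprinkler running=true cases).
P(sprinkler running | wet lawn, overnight rain) = 0.046900 / 0.344500 ≈ 0.136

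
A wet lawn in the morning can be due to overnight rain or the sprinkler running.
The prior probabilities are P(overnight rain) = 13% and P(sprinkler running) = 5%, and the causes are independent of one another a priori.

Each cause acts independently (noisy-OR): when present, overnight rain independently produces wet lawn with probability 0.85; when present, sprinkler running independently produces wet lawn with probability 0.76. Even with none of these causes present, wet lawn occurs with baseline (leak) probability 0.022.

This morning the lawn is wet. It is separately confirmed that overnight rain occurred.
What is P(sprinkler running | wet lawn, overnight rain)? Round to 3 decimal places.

Under noisy-OR, P(wet lawn | causes) = 1 − (1−0.022)·∏(1−qᵢ) over the active causes.
Sum P(wet lawn|·) weighted by the priors over both values of sprinkler running:
  P(wet lawn | overnight rain) = 0.8533·0.95 + 0.964792·0.05
        = 0.810635 + 0.048240 = 0.858875
Configurations with sprinkler running contribute 0.048240, so
  P(sprinkler running | wet lawn, overnight rain) = 0.048240 / 0.858875 ≈ 0.056

P(sprinkler running | wet lawn, overnight rain) ≈ 0.056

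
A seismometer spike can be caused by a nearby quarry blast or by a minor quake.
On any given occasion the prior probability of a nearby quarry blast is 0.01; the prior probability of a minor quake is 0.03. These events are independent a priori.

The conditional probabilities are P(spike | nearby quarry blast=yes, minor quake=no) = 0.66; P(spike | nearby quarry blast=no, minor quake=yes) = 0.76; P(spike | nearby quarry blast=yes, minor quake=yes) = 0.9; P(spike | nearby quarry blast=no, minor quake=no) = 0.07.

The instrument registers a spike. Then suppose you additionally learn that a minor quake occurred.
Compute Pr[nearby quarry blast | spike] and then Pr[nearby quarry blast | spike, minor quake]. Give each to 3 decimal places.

By total probability over the 4 (nearby quarry blast, minor quake) configurations:
  P(spike) = 0.07×0.99×0.97 + 0.76×0.99×0.03 + 0.66×0.01×0.97 + 0.9×0.01×0.03
        = 0.067221 + 0.022572 + 0.006402 + 0.000270 = 0.096465
Configurations with nearby quarry blast contribute 0.006672, so
  P(nearby quarry blast | spike) = 0.006672 / 0.096465 ≈ 0.069

Now condition on the additional information:
Sum P(spike|·) weighted by the priors over both values of nearby quarry blast:
  P(spike | minor quake) = 0.76×0.99 + 0.9×0.01
        = 0.752400 + 0.009000 = 0.761400
Configurations with nearby quarry blast contribute 0.009000, so
  P(nearby quarry blast | spike, minor quake) = 0.009000 / 0.761400 ≈ 0.012
— minor quake explains away the evidence for nearby quarry blast.

Pr[nearby quarry blast | spike] ≈ 0.069; Pr[nearby quarry blast | spike, minor quake] ≈ 0.012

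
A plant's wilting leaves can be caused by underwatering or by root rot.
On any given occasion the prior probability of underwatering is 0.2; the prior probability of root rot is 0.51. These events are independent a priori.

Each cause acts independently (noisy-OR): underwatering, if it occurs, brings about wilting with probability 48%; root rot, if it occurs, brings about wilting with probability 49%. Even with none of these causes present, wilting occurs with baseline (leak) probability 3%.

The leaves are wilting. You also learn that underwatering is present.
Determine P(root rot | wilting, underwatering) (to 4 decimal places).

Under noisy-OR, P(wilting | causes) = 1 − (1−0.03)·∏(1−qᵢ) over the active causes.
P(wilting | underwatering) = 0.4956*0.49 + 0.742756*0.51 = 0.242844 + 0.378806 = 0.621650
Restricting to configurations with root rot present: 0.742756*0.51 = 0.378806.
P(root rot | wilting, underwatering) = 0.378806 / 0.621650 ≈ 0.6094

P(root rot | wilting, underwatering) ≈ 0.6094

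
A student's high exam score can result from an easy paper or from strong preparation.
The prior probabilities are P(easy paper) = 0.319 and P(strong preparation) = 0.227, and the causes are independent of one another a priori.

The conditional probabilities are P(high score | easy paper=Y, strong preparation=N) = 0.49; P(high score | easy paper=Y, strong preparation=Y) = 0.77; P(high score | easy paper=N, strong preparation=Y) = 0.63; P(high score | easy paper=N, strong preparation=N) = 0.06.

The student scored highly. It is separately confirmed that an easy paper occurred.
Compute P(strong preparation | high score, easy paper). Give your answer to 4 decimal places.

P(strong preparation | high score, easy paper) ≈ 0.3158

By total probability over both values of strong preparation:
  P(high score | easy paper) = 0.49*0.773 + 0.77*0.227
        = 0.378770 + 0.174790 = 0.553560
Configurations with strong preparation contribute 0.174790, so
  P(strong preparation | high score, easy paper) = 0.174790 / 0.553560 ≈ 0.3158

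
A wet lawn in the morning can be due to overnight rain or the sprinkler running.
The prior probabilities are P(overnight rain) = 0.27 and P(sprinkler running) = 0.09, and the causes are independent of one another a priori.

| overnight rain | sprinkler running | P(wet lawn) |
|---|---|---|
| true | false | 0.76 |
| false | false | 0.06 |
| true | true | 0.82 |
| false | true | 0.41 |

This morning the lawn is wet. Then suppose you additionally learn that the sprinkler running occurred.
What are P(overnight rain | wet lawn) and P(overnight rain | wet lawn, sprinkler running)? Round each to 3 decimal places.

P(overnight rain | wet lawn) ≈ 0.756; P(overnight rain | wet lawn, sprinkler running) ≈ 0.425

Weight on overnight rain=true, given the evidence: 0.186732 + 0.019926 = 0.206658
The normalizing constant is 0.06·0.73·0.91 + 0.41·0.73·0.09 + 0.76·0.27·0.91 + 0.82·0.27·0.09 = 0.273453
P(overnight rain | wet lawn) = 0.206658/0.273453 ≈ 0.756

Now condition on the additional information:
Enumerate both values of overnight rain and weight by the priors:
  P(wet lawn | sprinkler running) = 0.41*0.73 + 0.82*0.27
        = 0.299300 + 0.221400 = 0.520700
Configurations with overnight rain contribute 0.221400, so
  P(overnight rain | wet lawn, sprinkler running) = 0.221400 / 0.520700 ≈ 0.425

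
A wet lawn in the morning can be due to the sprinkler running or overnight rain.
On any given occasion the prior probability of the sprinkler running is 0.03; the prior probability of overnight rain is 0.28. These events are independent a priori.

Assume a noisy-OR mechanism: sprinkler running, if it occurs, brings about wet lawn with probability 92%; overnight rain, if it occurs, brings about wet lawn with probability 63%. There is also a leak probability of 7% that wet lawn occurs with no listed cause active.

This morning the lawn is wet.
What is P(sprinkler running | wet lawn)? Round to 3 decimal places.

P(sprinkler running | wet lawn) ≈ 0.110

Under noisy-OR, P(wet lawn | causes) = 1 − (1−0.07)·∏(1−qᵢ) over the active causes.
P(wet lawn) = 0.07*0.97*0.72 + 0.6559*0.97*0.28 + 0.9256*0.03*0.72 + 0.972472*0.03*0.28 = 0.048888 + 0.178142 + 0.019993 + 0.008169 = 0.255192
Of this, 0.028162 comes from 0.019993 + 0.008169 (the sprinkler running=true cases).
Hence the posterior is 0.028162/0.255192 ≈ 0.110.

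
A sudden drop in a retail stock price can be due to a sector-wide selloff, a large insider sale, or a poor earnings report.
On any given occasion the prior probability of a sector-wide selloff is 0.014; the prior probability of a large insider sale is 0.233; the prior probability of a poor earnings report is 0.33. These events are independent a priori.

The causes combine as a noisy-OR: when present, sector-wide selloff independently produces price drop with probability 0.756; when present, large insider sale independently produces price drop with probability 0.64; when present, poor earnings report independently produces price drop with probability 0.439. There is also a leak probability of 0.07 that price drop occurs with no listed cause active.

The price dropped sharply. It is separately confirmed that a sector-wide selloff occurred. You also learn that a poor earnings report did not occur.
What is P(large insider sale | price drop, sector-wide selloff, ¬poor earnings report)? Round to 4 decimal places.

Under noisy-OR, P(price drop | causes) = 1 − (1−0.07)·∏(1−qᵢ) over the active causes.
For the numerator, keep only large insider sale=true terms: 0.918309·0.233 = 0.213966
Denominator P(price drop | sector-wide selloff, ¬poor earnings report): 0.77308·0.767 + 0.918309·0.233 = 0.806918
Posterior = 0.213966 / 0.806918 ≈ 0.2652

P(large insider sale | price drop, sector-wide selloff, ¬poor earnings report) ≈ 0.2652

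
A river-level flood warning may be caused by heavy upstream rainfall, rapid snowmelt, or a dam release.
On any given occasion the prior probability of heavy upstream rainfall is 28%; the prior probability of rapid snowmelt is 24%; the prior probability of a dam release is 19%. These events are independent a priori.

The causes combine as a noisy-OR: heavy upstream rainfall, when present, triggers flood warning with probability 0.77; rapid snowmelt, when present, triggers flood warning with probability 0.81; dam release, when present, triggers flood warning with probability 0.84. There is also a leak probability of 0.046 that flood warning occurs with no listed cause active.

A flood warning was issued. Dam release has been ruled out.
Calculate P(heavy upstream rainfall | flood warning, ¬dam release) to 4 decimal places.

P(heavy upstream rainfall | flood warning, ¬dam release) ≈ 0.5804

Under noisy-OR, P(flood warning | causes) = 1 − (1−0.046)·∏(1−qᵢ) over the active causes.
For the numerator, keep only heavy upstream rainfall=true terms: 0.166107 + 0.064398 = 0.230505
Normalizer over all consistent configurations: 0.046*0.72*0.76 + 0.81874*0.72*0.24 + 0.78058*0.28*0.76 + 0.95831*0.28*0.24 = 0.397154
P(heavy upstream rainfall | flood warning, ¬dam release) = 0.230505/0.397154 ≈ 0.5804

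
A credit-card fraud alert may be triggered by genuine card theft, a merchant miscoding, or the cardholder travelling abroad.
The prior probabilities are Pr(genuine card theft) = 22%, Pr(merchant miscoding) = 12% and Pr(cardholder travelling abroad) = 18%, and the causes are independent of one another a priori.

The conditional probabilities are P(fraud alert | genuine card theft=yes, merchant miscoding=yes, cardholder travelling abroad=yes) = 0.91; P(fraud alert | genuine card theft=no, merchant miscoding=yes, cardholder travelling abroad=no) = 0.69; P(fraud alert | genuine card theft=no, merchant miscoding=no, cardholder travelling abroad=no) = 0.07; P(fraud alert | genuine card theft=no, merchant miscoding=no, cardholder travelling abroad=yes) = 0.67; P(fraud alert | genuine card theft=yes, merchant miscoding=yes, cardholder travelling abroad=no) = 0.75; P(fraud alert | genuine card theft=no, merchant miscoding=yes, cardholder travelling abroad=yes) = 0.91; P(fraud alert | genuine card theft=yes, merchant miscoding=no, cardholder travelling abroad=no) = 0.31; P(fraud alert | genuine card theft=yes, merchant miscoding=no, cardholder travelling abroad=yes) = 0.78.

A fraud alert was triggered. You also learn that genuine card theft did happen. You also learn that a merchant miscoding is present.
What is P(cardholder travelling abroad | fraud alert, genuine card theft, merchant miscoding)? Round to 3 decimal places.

P(cardholder travelling abroad | fraud alert, genuine card theft, merchant miscoding) ≈ 0.210

P(fraud alert | genuine card theft, merchant miscoding) = 0.75×0.82 + 0.91×0.18 = 0.615000 + 0.163800 = 0.778800
Restricting to configurations with cardholder travelling abroad present: 0.91×0.18 = 0.163800.
So P(cardholder travelling abroad | fraud alert, genuine card theft, merchant miscoding) = 0.163800/0.778800 ≈ 0.210.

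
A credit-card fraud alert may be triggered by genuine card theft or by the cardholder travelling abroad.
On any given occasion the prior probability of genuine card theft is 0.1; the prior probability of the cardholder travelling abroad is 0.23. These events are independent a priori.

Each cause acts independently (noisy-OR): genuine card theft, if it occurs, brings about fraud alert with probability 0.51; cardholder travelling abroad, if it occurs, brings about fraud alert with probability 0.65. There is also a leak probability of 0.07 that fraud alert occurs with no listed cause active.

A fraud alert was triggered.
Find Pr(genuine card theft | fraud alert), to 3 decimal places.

Under noisy-OR, P(fraud alert | causes) = 1 − (1−0.07)·∏(1−qᵢ) over the active causes.
Enumerate the 4 (genuine card theft, cardholder travelling abroad) configurations and weight by the priors:
  P(fraud alert) = 0.07*0.9*0.77 + 0.6745*0.9*0.23 + 0.5443*0.1*0.77 + 0.840505*0.1*0.23
        = 0.048510 + 0.139622 + 0.041911 + 0.019332 = 0.249375
The terms with genuine card theft present sum to 0.061243, so
  P(genuine card theft | fraud alert) = 0.061243 / 0.249375 ≈ 0.246

Pr(genuine card theft | fraud alert) ≈ 0.246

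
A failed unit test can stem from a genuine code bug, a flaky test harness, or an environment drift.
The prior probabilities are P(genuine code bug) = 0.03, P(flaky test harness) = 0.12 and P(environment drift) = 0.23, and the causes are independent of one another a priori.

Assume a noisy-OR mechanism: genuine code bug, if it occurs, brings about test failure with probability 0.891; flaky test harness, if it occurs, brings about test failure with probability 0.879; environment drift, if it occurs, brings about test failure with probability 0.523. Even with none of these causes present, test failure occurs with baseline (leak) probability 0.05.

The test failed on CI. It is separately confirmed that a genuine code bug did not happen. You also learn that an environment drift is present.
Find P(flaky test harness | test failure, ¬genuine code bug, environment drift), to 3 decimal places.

Under noisy-OR, P(test failure | causes) = 1 − (1−0.05)·∏(1−qᵢ) over the active causes.
Enumerate both values of flaky test harness and weight by the priors:
  P(test failure | ¬genuine code bug, environment drift) = 0.54685×0.88 + 0.945169×0.12
        = 0.481228 + 0.113420 = 0.594648
Configurations with flaky test harness contribute 0.113420, so
  P(flaky test harness | test failure, ¬genuine code bug, environment drift) = 0.113420 / 0.594648 ≈ 0.191

P(flaky test harness | test failure, ¬genuine code bug, environment drift) ≈ 0.191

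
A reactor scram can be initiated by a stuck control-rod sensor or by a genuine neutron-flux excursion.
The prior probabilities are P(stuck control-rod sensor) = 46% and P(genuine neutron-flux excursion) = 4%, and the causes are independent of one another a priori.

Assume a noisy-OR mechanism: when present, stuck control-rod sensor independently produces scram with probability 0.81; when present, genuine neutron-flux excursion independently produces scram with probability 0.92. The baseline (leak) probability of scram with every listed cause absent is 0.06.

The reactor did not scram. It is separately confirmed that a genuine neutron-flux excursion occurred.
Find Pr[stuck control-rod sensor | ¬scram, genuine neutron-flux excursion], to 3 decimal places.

Pr[stuck control-rod sensor | ¬scram, genuine neutron-flux excursion] ≈ 0.139

Under noisy-OR, P(scram | causes) = 1 − (1−0.06)·∏(1−qᵢ) over the active causes.
Enumerate both values of stuck control-rod sensor and weight by the priors:
  P(¬scram | genuine neutron-flux excursion) = 0.0752*0.54 + 0.014288*0.46
        = 0.040608 + 0.006572 = 0.047180
The terms with stuck control-rod sensor present sum to 0.006572, so
  P(stuck control-rod sensor | ¬scram, genuine neutron-flux excursion) = 0.006572 / 0.047180 ≈ 0.139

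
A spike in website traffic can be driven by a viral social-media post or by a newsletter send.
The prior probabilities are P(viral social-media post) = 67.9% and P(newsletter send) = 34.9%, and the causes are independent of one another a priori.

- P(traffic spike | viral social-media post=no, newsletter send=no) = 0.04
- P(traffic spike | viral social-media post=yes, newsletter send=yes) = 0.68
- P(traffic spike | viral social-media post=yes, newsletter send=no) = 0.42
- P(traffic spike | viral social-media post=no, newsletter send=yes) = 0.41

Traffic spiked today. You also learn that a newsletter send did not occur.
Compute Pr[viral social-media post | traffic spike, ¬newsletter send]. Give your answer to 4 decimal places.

Sum P(traffic spike|·) weighted by the priors over both values of viral social-media post:
  P(traffic spike | ¬newsletter send) = 0.04×0.321 + 0.42×0.679
        = 0.012840 + 0.285180 = 0.298020
Configurations with viral social-media post contribute 0.285180, so
  P(viral social-media post | traffic spike, ¬newsletter send) = 0.285180 / 0.298020 ≈ 0.9569

Pr[viral social-media post | traffic spike, ¬newsletter send] ≈ 0.9569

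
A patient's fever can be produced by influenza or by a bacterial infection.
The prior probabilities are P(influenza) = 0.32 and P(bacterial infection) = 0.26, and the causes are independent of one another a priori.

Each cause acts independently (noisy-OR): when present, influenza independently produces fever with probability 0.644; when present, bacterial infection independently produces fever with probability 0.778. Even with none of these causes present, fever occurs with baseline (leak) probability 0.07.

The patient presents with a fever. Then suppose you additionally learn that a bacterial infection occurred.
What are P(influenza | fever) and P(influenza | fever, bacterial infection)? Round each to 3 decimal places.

Under noisy-OR, P(fever | causes) = 1 − (1−0.07)·∏(1−qᵢ) over the active causes.
By total probability over the 4 (influenza, bacterial infection) configurations:
  P(fever) = 0.07×0.68×0.74 + 0.79354×0.68×0.26 + 0.66892×0.32×0.74 + 0.9265×0.32×0.26
        = 0.035224 + 0.140298 + 0.158400 + 0.077085 = 0.411007
Configurations with influenza contribute 0.235485, so
  P(influenza | fever) = 0.235485 / 0.411007 ≈ 0.573

With the extra evidence:
Enumerate both values of influenza and weight by the priors:
  P(fever | bacterial infection) = 0.79354×0.68 + 0.9265×0.32
        = 0.539607 + 0.296480 = 0.836087
The terms with influenza present sum to 0.296480, so
  P(influenza | fever, bacterial infection) = 0.296480 / 0.836087 ≈ 0.355
The drop from 0.573 to 0.355 is the explaining-away (discounting) effect.

P(influenza | fever) ≈ 0.573; P(influenza | fever, bacterial infection) ≈ 0.355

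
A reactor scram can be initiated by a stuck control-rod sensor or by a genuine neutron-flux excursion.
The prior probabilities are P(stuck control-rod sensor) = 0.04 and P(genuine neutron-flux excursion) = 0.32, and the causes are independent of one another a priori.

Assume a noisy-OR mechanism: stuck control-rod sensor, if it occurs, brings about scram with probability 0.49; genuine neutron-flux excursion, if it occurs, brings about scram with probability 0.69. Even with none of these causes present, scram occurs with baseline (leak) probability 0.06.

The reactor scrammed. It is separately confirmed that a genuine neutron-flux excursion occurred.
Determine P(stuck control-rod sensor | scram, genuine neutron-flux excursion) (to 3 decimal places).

Under noisy-OR, P(scram | causes) = 1 − (1−0.06)·∏(1−qᵢ) over the active causes.
For the numerator, keep only stuck control-rod sensor=true terms: 0.851386*0.04 = 0.034055
Normalizer over all consistent configurations: 0.7086*0.96 + 0.851386*0.04 = 0.714311
Posterior = 0.034055 / 0.714311 ≈ 0.048

P(stuck control-rod sensor | scram, genuine neutron-flux excursion) ≈ 0.048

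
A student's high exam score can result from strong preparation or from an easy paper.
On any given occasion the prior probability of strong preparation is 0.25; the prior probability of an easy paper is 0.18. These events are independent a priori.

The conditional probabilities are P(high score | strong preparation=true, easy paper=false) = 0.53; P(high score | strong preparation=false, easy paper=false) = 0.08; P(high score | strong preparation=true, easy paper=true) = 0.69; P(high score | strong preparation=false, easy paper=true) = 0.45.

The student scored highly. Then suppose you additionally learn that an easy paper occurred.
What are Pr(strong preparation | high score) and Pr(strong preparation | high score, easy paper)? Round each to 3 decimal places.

Numerator (weight on configurations with strong preparation): 0.108650 + 0.031050 = 0.139700
Denominator P(high score): 0.08*0.75*0.82 + 0.45*0.75*0.18 + 0.53*0.25*0.82 + 0.69*0.25*0.18 = 0.249650
P(strong preparation | high score) = 0.139700/0.249650 ≈ 0.560

With the extra evidence:
By total probability over both values of strong preparation:
  P(high score | easy paper) = 0.45·0.75 + 0.69·0.25
        = 0.337500 + 0.172500 = 0.510000
Configurations with strong preparation contribute 0.172500, so
  P(strong preparation | high score, easy paper) = 0.172500 / 0.510000 ≈ 0.338
Conditioning on easy paper lowers the posterior on strong preparation: the classic explaining-away effect in a common-effect structure.

Pr(strong preparation | high score) ≈ 0.560; Pr(strong preparation | high score, easy paper) ≈ 0.338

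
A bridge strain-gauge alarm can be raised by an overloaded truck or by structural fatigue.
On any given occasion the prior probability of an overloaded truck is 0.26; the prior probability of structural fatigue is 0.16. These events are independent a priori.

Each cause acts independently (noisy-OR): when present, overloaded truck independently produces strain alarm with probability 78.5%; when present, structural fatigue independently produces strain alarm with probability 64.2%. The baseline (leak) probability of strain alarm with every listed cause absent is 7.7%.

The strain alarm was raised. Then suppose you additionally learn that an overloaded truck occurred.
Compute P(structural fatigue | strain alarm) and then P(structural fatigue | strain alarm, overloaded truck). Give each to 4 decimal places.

Under noisy-OR, P(strain alarm | causes) = 1 − (1−0.077)·∏(1−qᵢ) over the active causes.
P(strain alarm) = 0.077×0.74×0.84 + 0.669566×0.74×0.16 + 0.801555×0.26×0.84 + 0.928957×0.26×0.16 = 0.047863 + 0.079277 + 0.175060 + 0.038645 = 0.340845
The structural fatigue-present share is 0.079277 + 0.038645 = 0.117922.
Hence the posterior is 0.117922/0.340845 ≈ 0.3460.

With the extra evidence:
Numerator (weight on configurations with structural fatigue): 0.928957×0.16 = 0.148633
Denominator P(strain alarm | overloaded truck): 0.801555×0.84 + 0.928957×0.16 = 0.821939
P(structural fatigue | strain alarm, overloaded truck) = 0.148633/0.821939 ≈ 0.1808
— overloaded truck explains away the evidence for structural fatigue.

P(structural fatigue | strain alarm) ≈ 0.3460; P(structural fatigue | strain alarm, overloaded truck) ≈ 0.1808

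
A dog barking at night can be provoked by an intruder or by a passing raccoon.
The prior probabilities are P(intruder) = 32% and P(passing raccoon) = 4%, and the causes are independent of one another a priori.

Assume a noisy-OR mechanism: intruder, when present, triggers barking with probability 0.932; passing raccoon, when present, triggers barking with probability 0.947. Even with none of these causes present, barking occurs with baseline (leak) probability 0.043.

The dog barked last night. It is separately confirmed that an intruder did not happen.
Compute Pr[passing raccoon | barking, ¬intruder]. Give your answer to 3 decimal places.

Pr[passing raccoon | barking, ¬intruder] ≈ 0.479

Under noisy-OR, P(barking | causes) = 1 − (1−0.043)·∏(1−qᵢ) over the active causes.
Sum P(barking|·) weighted by the priors over both values of passing raccoon:
  P(barking | ¬intruder) = 0.043*0.96 + 0.949279*0.04
        = 0.041280 + 0.037971 = 0.079251
The terms with passing raccoon present sum to 0.037971, so
  P(passing raccoon | barking, ¬intruder) = 0.037971 / 0.079251 ≈ 0.479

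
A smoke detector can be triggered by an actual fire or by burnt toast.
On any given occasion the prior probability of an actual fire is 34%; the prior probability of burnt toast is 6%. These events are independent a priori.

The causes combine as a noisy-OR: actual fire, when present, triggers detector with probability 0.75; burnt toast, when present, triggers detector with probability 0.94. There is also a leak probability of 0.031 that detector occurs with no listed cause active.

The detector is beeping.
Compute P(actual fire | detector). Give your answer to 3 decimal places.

P(actual fire | detector) ≈ 0.823

Under noisy-OR, P(detector | causes) = 1 − (1−0.031)·∏(1−qᵢ) over the active causes.
P(detector) = 0.031*0.66*0.94 + 0.94186*0.66*0.06 + 0.75775*0.34*0.94 + 0.985465*0.34*0.06 = 0.019232 + 0.037298 + 0.242177 + 0.020103 = 0.318810
Of this, 0.262280 comes from 0.242177 + 0.020103 (the actual fire=true cases).
So P(actual fire | detector) = 0.262280/0.318810 ≈ 0.823.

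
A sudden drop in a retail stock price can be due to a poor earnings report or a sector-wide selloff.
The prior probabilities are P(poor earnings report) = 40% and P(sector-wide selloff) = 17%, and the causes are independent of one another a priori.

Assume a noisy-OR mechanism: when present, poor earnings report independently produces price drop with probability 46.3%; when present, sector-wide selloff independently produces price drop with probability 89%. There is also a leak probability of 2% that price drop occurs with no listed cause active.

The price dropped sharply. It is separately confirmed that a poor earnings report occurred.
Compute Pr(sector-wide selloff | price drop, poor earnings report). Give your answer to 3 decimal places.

Pr(sector-wide selloff | price drop, poor earnings report) ≈ 0.289

Under noisy-OR, P(price drop | causes) = 1 − (1−0.02)·∏(1−qᵢ) over the active causes.
Enumerate both values of sector-wide selloff and weight by the priors:
  P(price drop | poor earnings report) = 0.47374×0.83 + 0.942111×0.17
        = 0.393204 + 0.160159 = 0.553363
Keeping only the sector-wide selloff-present terms gives 0.160159, so
  P(sector-wide selloff | price drop, poor earnings report) = 0.160159 / 0.553363 ≈ 0.289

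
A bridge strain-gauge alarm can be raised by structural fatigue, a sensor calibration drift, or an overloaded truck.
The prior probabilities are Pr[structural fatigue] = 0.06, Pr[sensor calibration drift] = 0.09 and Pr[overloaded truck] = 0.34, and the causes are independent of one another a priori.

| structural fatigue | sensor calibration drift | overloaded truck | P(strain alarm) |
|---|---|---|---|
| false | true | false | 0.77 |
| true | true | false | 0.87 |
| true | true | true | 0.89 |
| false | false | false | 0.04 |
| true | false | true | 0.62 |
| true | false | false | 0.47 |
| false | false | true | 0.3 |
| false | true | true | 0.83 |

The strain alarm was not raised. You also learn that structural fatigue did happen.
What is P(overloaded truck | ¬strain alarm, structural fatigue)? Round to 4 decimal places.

P(overloaded truck | ¬strain alarm, structural fatigue) ≈ 0.2706

By total probability over the 4 (sensor calibration drift, overloaded truck) configurations:
  P(¬strain alarm | structural fatigue) = 0.53*0.91*0.66 + 0.38*0.91*0.34 + 0.13*0.09*0.66 + 0.11*0.09*0.34
        = 0.318318 + 0.117572 + 0.007722 + 0.003366 = 0.446978
Configurations with overloaded truck contribute 0.120938, so
  P(overloaded truck | ¬strain alarm, structural fatigue) = 0.120938 / 0.446978 ≈ 0.2706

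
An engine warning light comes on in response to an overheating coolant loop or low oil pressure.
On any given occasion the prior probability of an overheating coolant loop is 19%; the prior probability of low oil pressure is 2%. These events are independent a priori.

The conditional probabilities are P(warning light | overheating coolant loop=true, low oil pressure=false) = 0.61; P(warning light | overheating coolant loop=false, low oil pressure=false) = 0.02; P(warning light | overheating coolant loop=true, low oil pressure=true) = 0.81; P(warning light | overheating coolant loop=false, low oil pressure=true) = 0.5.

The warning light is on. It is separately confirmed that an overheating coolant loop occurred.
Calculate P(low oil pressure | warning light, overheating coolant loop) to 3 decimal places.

By total probability over both values of low oil pressure:
  P(warning light | overheating coolant loop) = 0.61×0.98 + 0.81×0.02
        = 0.597800 + 0.016200 = 0.614000
Configurations with low oil pressure contribute 0.016200, so
  P(low oil pressure | warning light, overheating coolant loop) = 0.016200 / 0.614000 ≈ 0.026

P(low oil pressure | warning light, overheating coolant loop) ≈ 0.026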